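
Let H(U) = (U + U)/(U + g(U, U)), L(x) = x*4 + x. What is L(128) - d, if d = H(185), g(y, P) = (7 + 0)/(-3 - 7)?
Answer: 1175820/1843 ≈ 637.99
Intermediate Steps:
L(x) = 5*x (L(x) = 4*x + x = 5*x)
g(y, P) = -7/10 (g(y, P) = 7/(-10) = 7*(-⅒) = -7/10)
H(U) = 2*U/(-7/10 + U) (H(U) = (U + U)/(U - 7/10) = (2*U)/(-7/10 + U) = 2*U/(-7/10 + U))
d = 3700/1843 (d = 20*185/(-7 + 10*185) = 20*185/(-7 + 1850) = 20*185/1843 = 20*185*(1/1843) = 3700/1843 ≈ 2.0076)
L(128) - d = 5*128 - 1*3700/1843 = 640 - 3700/1843 = 1175820/1843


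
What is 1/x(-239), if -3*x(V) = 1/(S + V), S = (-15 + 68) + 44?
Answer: 426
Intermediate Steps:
S = 97 (S = 53 + 44 = 97)
x(V) = -1/(3*(97 + V))
1/x(-239) = 1/(-1/(291 + 3*(-239))) = 1/(-1/(291 - 717)) = 1/(-1/(-426)) = 1/(-1*(-1/426)) = 1/(1/426) = 426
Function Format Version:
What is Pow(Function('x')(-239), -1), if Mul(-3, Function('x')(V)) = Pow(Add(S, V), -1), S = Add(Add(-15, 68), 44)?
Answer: 426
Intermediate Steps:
S = 97 (S = Add(53, 44) = 97)
Function('x')(V) = Mul(Rational(-1, 3), Pow(Add(97, V), -1))
Pow(Function('x')(-239), -1) = Pow(Mul(-1, Pow(Add(291, Mul(3, -239)), -1)), -1) = Pow(Mul(-1, Pow(Add(291, -717), -1)), -1) = Pow(Mul(-1, Pow(-426, -1)), -1) = Pow(Mul(-1, Rational(-1, 426)), -1) = Pow(Rational(1, 426), -1) = 426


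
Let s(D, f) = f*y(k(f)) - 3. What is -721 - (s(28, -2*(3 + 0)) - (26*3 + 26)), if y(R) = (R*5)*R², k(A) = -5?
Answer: -4364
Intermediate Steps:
y(R) = 5*R³ (y(R) = (5*R)*R² = 5*R³)
s(D, f) = -3 - 625*f (s(D, f) = f*(5*(-5)³) - 3 = f*(5*(-125)) - 3 = f*(-625) - 3 = -625*f - 3 = -3 - 625*f)
-721 - (s(28, -2*(3 + 0)) - (26*3 + 26)) = -721 - ((-3 - (-1250)*(3 + 0)) - (26*3 + 26)) = -721 - ((-3 - (-1250)*3) - (78 + 26)) = -721 - ((-3 - 625*(-6)) - 1*104) = -721 - ((-3 + 3750) - 104) = -721 - (3747 - 104) = -721 - 1*3643 = -721 - 3643 = -4364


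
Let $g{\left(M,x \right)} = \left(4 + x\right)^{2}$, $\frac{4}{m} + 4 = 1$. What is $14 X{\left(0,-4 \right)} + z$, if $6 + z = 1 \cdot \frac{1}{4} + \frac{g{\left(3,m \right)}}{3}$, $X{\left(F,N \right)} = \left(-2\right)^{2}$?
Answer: $\frac{5683}{108} \approx 52.62$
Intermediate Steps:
$m = - \frac{4}{3}$ ($m = \frac{4}{-4 + 1} = \frac{4}{-3} = 4 \left(- \frac{1}{3}\right) = - \frac{4}{3} \approx -1.3333$)
$X{\left(F,N \right)} = 4$
$z = - \frac{365}{108}$ ($z = -6 + \left(1 \cdot \frac{1}{4} + \frac{\left(4 - \frac{4}{3}\right)^{2}}{3}\right) = -6 + \left(1 \cdot \frac{1}{4} + \left(\frac{8}{3}\right)^{2} \cdot \frac{1}{3}\right) = -6 + \left(\frac{1}{4} + \frac{64}{9} \cdot \frac{1}{3}\right) = -6 + \left(\frac{1}{4} + \frac{64}{27}\right) = -6 + \frac{283}{108} = - \frac{365}{108} \approx -3.3796$)
$14 X{\left(0,-4 \right)} + z = 14 \cdot 4 - \frac{365}{108} = 56 - \frac{365}{108} = \frac{5683}{108}$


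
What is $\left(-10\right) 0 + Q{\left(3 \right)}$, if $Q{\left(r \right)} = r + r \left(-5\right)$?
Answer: $-12$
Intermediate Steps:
$Q{\left(r \right)} = - 4 r$ ($Q{\left(r \right)} = r - 5 r = - 4 r$)
$\left(-10\right) 0 + Q{\left(3 \right)} = \left(-10\right) 0 - 12 = 0 - 12 = -12$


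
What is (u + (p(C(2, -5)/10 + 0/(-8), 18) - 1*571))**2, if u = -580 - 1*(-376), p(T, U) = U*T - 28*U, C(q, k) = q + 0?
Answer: 40666129/25 ≈ 1.6266e+6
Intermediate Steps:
C(q, k) = q
p(T, U) = -28*U + T*U (p(T, U) = T*U - 28*U = -28*U + T*U)
u = -204 (u = -580 + 376 = -204)
(u + (p(C(2, -5)/10 + 0/(-8), 18) - 1*571))**2 = (-204 + (18*(-28 + (2/10 + 0/(-8))) - 1*571))**2 = (-204 + (18*(-28 + (2*(1/10) + 0*(-1/8))) - 571))**2 = (-204 + (18*(-28 + (1/5 + 0)) - 571))**2 = (-204 + (18*(-28 + 1/5) - 571))**2 = (-204 + (18*(-139/5) - 571))**2 = (-204 + (-2502/5 - 571))**2 = (-204 - 5357/5)**2 = (-6377/5)**2 = 40666129/25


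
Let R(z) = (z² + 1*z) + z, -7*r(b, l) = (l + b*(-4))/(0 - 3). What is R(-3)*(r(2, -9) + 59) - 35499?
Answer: -247271/7 ≈ -35324.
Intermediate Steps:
r(b, l) = -4*b/21 + l/21 (r(b, l) = -(l + b*(-4))/(7*(0 - 3)) = -(l - 4*b)/(7*(-3)) = -(l - 4*b)*(-1)/(7*3) = -(-l/3 + 4*b/3)/7 = -4*b/21 + l/21)
R(z) = z² + 2*z (R(z) = (z² + z) + z = (z + z²) + z = z² + 2*z)
R(-3)*(r(2, -9) + 59) - 35499 = (-3*(2 - 3))*((-4/21*2 + (1/21)*(-9)) + 59) - 35499 = (-3*(-1))*((-8/21 - 3/7) + 59) - 35499 = 3*(-17/21 + 59) - 35499 = 3*(1222/21) - 35499 = 1222/7 - 35499 = -247271/7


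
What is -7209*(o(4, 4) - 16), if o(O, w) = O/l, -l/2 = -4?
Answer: 223479/2 ≈ 1.1174e+5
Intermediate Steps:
l = 8 (l = -2*(-4) = 8)
o(O, w) = O/8
-7209*(o(4, 4) - 16) = -7209*((1/8)*4 - 16) = -7209*(1/2 - 16) = -7209*(-31/2) = 223479/2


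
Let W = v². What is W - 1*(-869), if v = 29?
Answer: 1710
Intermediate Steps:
W = 841 (W = 29² = 841)
W - 1*(-869) = 841 - 1*(-869) = 841 + 869 = 1710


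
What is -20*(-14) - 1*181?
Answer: 99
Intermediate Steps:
-20*(-14) - 1*181 = 280 - 181 = 99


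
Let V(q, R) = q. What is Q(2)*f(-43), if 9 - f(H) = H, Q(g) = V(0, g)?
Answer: 0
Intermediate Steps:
Q(g) = 0
f(H) = 9 - H
Q(2)*f(-43) = 0*(9 - 1*(-43)) = 0*(9 + 43) = 0*52 = 0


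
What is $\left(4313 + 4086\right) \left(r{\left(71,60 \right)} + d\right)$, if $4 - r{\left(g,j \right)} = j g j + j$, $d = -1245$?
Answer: $-2157711499$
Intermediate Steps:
$r{\left(g,j \right)} = 4 - j - g j^{2}$ ($r{\left(g,j \right)} = 4 - \left(j g j + j\right) = 4 - \left(g j j + j\right) = 4 - \left(g j^{2} + j\right) = 4 - \left(j + g j^{2}\right) = 4 - j - g j^{2}$)
$\left(4313 + 4086\right) \left(r{\left(71,60 \right)} + d\right) = \left(4313 + 4086\right) \left(\left(4 - 60 - 71 \cdot 60^{2}\right) - 1245\right) = 8399 \left(\left(4 - 60 - 71 \cdot 3600\right) - 1245\right) = 8399 \left(\left(4 - 60 - 255600\right) - 1245\right) = 8399 \left(-255656 - 1245\right) = 8399 \left(-256901\right) = -2157711499$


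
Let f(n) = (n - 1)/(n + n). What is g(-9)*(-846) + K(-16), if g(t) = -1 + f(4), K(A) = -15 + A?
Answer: 1991/4 ≈ 497.75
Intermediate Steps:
f(n) = (-1 + n)/(2*n) (f(n) = (-1 + n)/((2*n)) = (-1 + n)*(1/(2*n)) = (-1 + n)/(2*n))
g(t) = -5/8 (g(t) = -1 + (½)*(-1 + 4)/4 = -1 + (½)*(¼)*3 = -1 + 3/8 = -5/8)
g(-9)*(-846) + K(-16) = -5/8*(-846) + (-15 - 16) = 2115/4 - 31 = 1991/4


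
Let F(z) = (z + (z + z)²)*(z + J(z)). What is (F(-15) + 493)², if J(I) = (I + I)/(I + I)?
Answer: 141538609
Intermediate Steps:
J(I) = 1 (J(I) = (2*I)/((2*I)) = (2*I)*(1/(2*I)) = 1)
F(z) = (1 + z)*(z + 4*z²) (F(z) = (z + (z + z)²)*(z + 1) = (z + (2*z)²)*(1 + z) = (z + 4*z²)*(1 + z) = (1 + z)*(z + 4*z²))
(F(-15) + 493)² = (-15*(1 + 4*(-15)² + 5*(-15)) + 493)² = (-15*(1 + 4*225 - 75) + 493)² = (-15*(1 + 900 - 75) + 493)² = (-15*826 + 493)² = (-12390 + 493)² = (-11897)² = 141538609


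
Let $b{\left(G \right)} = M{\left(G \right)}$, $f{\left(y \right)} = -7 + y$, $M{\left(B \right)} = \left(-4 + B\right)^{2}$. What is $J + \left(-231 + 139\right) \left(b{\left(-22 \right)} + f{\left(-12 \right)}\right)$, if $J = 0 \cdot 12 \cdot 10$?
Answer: $-60444$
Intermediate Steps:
$b{\left(G \right)} = \left(-4 + G\right)^{2}$
$J = 0$ ($J = 0 \cdot 10 = 0$)
$J + \left(-231 + 139\right) \left(b{\left(-22 \right)} + f{\left(-12 \right)}\right) = 0 + \left(-231 + 139\right) \left(\left(-4 - 22\right)^{2} - 19\right) = 0 - 92 \left(\left(-26\right)^{2} - 19\right) = 0 - 92 \left(676 - 19\right) = 0 - 60444 = -60444$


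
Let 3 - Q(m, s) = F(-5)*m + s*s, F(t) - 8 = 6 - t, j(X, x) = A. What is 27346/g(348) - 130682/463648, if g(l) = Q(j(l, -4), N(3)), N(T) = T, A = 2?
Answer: -144143957/231824 ≈ -621.78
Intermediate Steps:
j(X, x) = 2
F(t) = 14 - t (F(t) = 8 + (6 - t) = 14 - t)
Q(m, s) = 3 - s² - 19*m (Q(m, s) = 3 - ((14 - 1*(-5))*m + s*s) = 3 - ((14 + 5)*m + s²) = 3 - (19*m + s²) = 3 - (s² + 19*m) = 3 + (-s² - 19*m) = 3 - s² - 19*m)
g(l) = -44 (g(l) = 3 - 1*3² - 19*2 = 3 - 1*9 - 38 = 3 - 9 - 38 = -44)
27346/g(348) - 130682/463648 = 27346/(-44) - 130682/463648 = 27346*(-1/44) - 130682*1/463648 = -1243/2 - 65341/231824 = -144143957/231824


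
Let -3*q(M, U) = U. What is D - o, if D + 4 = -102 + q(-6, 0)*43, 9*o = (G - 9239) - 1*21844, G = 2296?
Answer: 27833/9 ≈ 3092.6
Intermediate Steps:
o = -28787/9 (o = ((2296 - 9239) - 1*21844)/9 = (-6943 - 21844)/9 = (⅑)*(-28787) = -28787/9 ≈ -3198.6)
q(M, U) = -U/3
D = -106 (D = -4 + (-102 - ⅓*0*43) = -4 + (-102 + 0*43) = -4 + (-102 + 0) = -4 - 102 = -106)
D - o = -106 - 1*(-28787/9) = -106 + 28787/9 = 27833/9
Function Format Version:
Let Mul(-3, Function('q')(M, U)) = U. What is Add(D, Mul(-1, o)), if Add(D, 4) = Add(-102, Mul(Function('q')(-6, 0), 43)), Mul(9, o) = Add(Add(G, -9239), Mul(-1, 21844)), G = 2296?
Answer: Rational(27833, 9) ≈ 3092.6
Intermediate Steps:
o = Rational(-28787, 9) (o = Mul(Rational(1, 9), Add(Add(2296, -9239), Mul(-1, 21844))) = Mul(Rational(1, 9), Add(-6943, -21844)) = Mul(Rational(1, 9), -28787) = Rational(-28787, 9) ≈ -3198.6)
Function('q')(M, U) = Mul(Rational(-1, 3), U)
D = -106 (D = Add(-4, Add(-102, Mul(Mul(Rational(-1, 3), 0), 43))) = Add(-4, Add(-102, Mul(0, 43))) = Add(-4, Add(-102, 0)) = Add(-4, -102) = -106)
Add(D, Mul(-1, o)) = Add(-106, Mul(-1, Rational(-28787, 9))) = Add(-106, Rational(28787, 9)) = Rational(27833, 9)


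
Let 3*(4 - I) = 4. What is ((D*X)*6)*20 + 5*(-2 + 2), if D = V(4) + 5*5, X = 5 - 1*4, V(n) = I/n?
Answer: 3080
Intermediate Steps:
I = 8/3 (I = 4 - ⅓*4 = 4 - 4/3 = 8/3 ≈ 2.6667)
V(n) = 8/(3*n)
X = 1 (X = 5 - 4 = 1)
D = 77/3 (D = (8/3)/4 + 5*5 = (8/3)*(¼) + 25 = ⅔ + 25 = 77/3 ≈ 25.667)
((D*X)*6)*20 + 5*(-2 + 2) = (((77/3)*1)*6)*20 + 5*(-2 + 2) = ((77/3)*6)*20 + 5*0 = 154*20 + 0 = 3080 + 0 = 3080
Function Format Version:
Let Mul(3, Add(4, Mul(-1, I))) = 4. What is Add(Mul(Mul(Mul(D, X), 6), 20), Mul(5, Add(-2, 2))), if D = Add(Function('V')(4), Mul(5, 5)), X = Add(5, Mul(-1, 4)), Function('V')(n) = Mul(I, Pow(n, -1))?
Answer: 3080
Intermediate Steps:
I = Rational(8, 3) (I = Add(4, Mul(Rational(-1, 3), 4)) = Add(4, Rational(-4, 3)) = Rational(8, 3) ≈ 2.6667)
Function('V')(n) = Mul(Rational(8, 3), Pow(n, -1))
X = 1 (X = Add(5, -4) = 1)
D = Rational(77, 3) (D = Add(Mul(Rational(8, 3), Pow(4, -1)), Mul(5, 5)) = Add(Mul(Rational(8, 3), Rational(1, 4)), 25) = Add(Rational(2, 3), 25) = Rational(77, 3) ≈ 25.667)
Add(Mul(Mul(Mul(D, X), 6), 20), Mul(5, Add(-2, 2))) = Add(Mul(Mul(Mul(Rational(77, 3), 1), 6), 20), Mul(5, Add(-2, 2))) = Add(Mul(Mul(Rational(77, 3), 6), 20), Mul(5, 0)) = Add(Mul(154, 20), 0) = Add(3080, 0) = 3080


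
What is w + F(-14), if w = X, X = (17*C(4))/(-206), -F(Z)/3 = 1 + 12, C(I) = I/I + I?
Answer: -8119/206 ≈ -39.413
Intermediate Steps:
C(I) = 1 + I
F(Z) = -39 (F(Z) = -3*(1 + 12) = -3*13 = -39)
X = -85/206 (X = (17*(1 + 4))/(-206) = (17*5)*(-1/206) = 85*(-1/206) = -85/206 ≈ -0.41262)
w = -85/206 ≈ -0.41262
w + F(-14) = -85/206 - 39 = -8119/206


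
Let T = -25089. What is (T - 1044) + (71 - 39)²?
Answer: -25109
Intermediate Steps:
(T - 1044) + (71 - 39)² = (-25089 - 1044) + (71 - 39)² = -26133 + 32² = -26133 + 1024 = -25109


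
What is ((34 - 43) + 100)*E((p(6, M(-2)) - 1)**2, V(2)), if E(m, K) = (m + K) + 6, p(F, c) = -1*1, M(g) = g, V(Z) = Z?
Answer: 1092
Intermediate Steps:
p(F, c) = -1
E(m, K) = 6 + K + m (E(m, K) = (K + m) + 6 = 6 + K + m)
((34 - 43) + 100)*E((p(6, M(-2)) - 1)**2, V(2)) = ((34 - 43) + 100)*(6 + 2 + (-1 - 1)**2) = (-9 + 100)*(6 + 2 + (-2)**2) = 91*(6 + 2 + 4) = 91*12 = 1092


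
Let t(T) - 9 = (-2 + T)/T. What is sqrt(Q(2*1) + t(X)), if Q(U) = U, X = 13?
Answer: sqrt(2002)/13 ≈ 3.4418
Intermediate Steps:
t(T) = 9 + (-2 + T)/T
sqrt(Q(2*1) + t(X)) = sqrt(2*1 + (10 - 2/13)) = sqrt(2 + (10 - 2*1/13)) = sqrt(2 + (10 - 2/13)) = sqrt(2 + 128/13) = sqrt(154/13) = sqrt(2002)/13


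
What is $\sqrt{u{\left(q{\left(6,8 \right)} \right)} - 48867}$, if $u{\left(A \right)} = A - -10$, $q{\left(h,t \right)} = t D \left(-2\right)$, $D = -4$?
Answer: $i \sqrt{48793} \approx 220.89 i$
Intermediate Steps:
$q{\left(h,t \right)} = 8 t$ ($q{\left(h,t \right)} = t \left(-4\right) \left(-2\right) = - 4 t \left(-2\right) = 8 t$)
$u{\left(A \right)} = 10 + A$ ($u{\left(A \right)} = A + 10 = 10 + A$)
$\sqrt{u{\left(q{\left(6,8 \right)} \right)} - 48867} = \sqrt{\left(10 + 8 \cdot 8\right) - 48867} = \sqrt{\left(10 + 64\right) - 48867} = \sqrt{74 - 48867} = \sqrt{-48793} = i \sqrt{48793}$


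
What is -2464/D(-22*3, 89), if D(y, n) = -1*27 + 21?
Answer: 1232/3 ≈ 410.67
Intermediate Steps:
D(y, n) = -6 (D(y, n) = -27 + 21 = -6)
-2464/D(-22*3, 89) = -2464/(-6) = -2464*(-⅙) = 1232/3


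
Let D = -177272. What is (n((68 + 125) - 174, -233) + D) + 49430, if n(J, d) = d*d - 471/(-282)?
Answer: -6913825/94 ≈ -73551.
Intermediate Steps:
n(J, d) = 157/94 + d² (n(J, d) = d² - 471*(-1/282) = d² + 157/94 = 157/94 + d²)
(n((68 + 125) - 174, -233) + D) + 49430 = ((157/94 + (-233)²) - 177272) + 49430 = ((157/94 + 54289) - 177272) + 49430 = (5103323/94 - 177272) + 49430 = -11560245/94 + 49430 = -6913825/94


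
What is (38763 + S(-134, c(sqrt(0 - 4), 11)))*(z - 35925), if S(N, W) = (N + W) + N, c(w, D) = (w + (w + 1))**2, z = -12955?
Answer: -1880902400 - 391040*I ≈ -1.8809e+9 - 3.9104e+5*I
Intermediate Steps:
c(w, D) = (1 + 2*w)**2 (c(w, D) = (w + (1 + w))**2 = (1 + 2*w)**2)
S(N, W) = W + 2*N
(38763 + S(-134, c(sqrt(0 - 4), 11)))*(z - 35925) = (38763 + ((1 + 2*sqrt(0 - 4))**2 + 2*(-134)))*(-12955 - 35925) = (38763 + ((1 + 2*sqrt(-4))**2 - 268))*(-48880) = (38763 + ((1 + 2*(2*I))**2 - 268))*(-48880) = (38763 + ((1 + 4*I)**2 - 268))*(-48880) = (38763 + (-268 + (1 + 4*I)**2))*(-48880) = (38495 + (1 + 4*I)**2)*(-48880) = -1881635600 - 48880*(1 + 4*I)**2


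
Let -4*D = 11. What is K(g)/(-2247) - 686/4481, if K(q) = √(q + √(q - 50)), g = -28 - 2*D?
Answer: -686/4481 - √(-90 + 2*I*√290)/4494 ≈ -0.15348 - 0.0021472*I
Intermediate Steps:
D = -11/4 (D = -¼*11 = -11/4 ≈ -2.7500)
g = -45/2 (g = -28 - 2*(-11/4) = -28 + 11/2 = -45/2 ≈ -22.500)
K(q) = √(q + √(-50 + q))
K(g)/(-2247) - 686/4481 = √(-45/2 + √(-50 - 45/2))/(-2247) - 686/4481 = √(-45/2 + √(-145/2))*(-1/2247) - 686*1/4481 = √(-45/2 + I*√290/2)*(-1/2247) - 686/4481 = -√(-45/2 + I*√290/2)/2247 - 686/4481 = -686/4481 - √(-45/2 + I*√290/2)/2247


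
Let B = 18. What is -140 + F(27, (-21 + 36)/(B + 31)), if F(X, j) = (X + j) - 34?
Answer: -7188/49 ≈ -146.69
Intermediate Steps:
F(X, j) = -34 + X + j
-140 + F(27, (-21 + 36)/(B + 31)) = -140 + (-34 + 27 + (-21 + 36)/(18 + 31)) = -140 + (-34 + 27 + 15/49) = -140 - 328/49 = -7188/49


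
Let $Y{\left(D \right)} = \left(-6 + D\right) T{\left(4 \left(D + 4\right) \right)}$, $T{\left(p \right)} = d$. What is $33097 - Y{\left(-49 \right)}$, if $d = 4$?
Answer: $33317$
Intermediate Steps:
$T{\left(p \right)} = 4$
$Y{\left(D \right)} = -24 + 4 D$ ($Y{\left(D \right)} = \left(-6 + D\right) 4 = -24 + 4 D$)
$33097 - Y{\left(-49 \right)} = 33097 - \left(-24 + 4 \left(-49\right)\right) = 33097 - \left(-24 - 196\right) = 33097 - -220 = 33097 + 220 = 33317$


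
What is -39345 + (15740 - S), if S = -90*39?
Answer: -20095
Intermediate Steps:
S = -3510
-39345 + (15740 - S) = -39345 + (15740 - 1*(-3510)) = -39345 + (15740 + 3510) = -39345 + 19250 = -20095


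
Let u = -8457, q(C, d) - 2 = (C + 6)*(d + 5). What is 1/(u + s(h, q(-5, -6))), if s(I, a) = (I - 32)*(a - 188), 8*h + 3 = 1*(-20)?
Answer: -8/15483 ≈ -0.00051670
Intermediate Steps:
h = -23/8 (h = -3/8 + (1*(-20))/8 = -3/8 + (⅛)*(-20) = -3/8 - 5/2 = -23/8 ≈ -2.8750)
q(C, d) = 2 + (5 + d)*(6 + C) (q(C, d) = 2 + (C + 6)*(d + 5) = 2 + (6 + C)*(5 + d) = 2 + (5 + d)*(6 + C))
s(I, a) = (-188 + a)*(-32 + I) (s(I, a) = (-32 + I)*(-188 + a) = (-188 + a)*(-32 + I))
1/(u + s(h, q(-5, -6))) = 1/(-8457 + (6016 - 188*(-23/8) - 32*(32 + 5*(-5) + 6*(-6) - 5*(-6)) - 23*(32 + 5*(-5) + 6*(-6) - 5*(-6))/8)) = 1/(-8457 + (6016 + 1081/2 - 32*(32 - 25 - 36 + 30) - 23*(32 - 25 - 36 + 30)/8)) = 1/(-8457 + (6016 + 1081/2 - 32*1 - 23/8*1)) = 1/(-8457 + (6016 + 1081/2 - 32 - 23/8)) = 1/(-8457 + 52173/8) = 1/(-15483/8) = -8/15483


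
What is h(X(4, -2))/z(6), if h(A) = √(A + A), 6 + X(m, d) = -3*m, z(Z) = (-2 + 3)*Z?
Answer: I ≈ 1.0*I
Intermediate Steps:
z(Z) = Z (z(Z) = 1*Z = Z)
X(m, d) = -6 - 3*m
h(A) = √2*√A (h(A) = √(2*A) = √2*√A)
h(X(4, -2))/z(6) = (√2*√(-6 - 3*4))/6 = (√2*√(-6 - 12))*(⅙) = (√2*√(-18))*(⅙) = (√2*(3*I*√2))*(⅙) = (6*I)*(⅙) = I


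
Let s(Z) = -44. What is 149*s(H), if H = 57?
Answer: -6556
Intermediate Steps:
149*s(H) = 149*(-44) = -6556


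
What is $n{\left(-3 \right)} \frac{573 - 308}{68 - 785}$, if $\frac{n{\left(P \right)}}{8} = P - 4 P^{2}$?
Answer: $\frac{27560}{239} \approx 115.31$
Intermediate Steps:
$n{\left(P \right)} = - 32 P^{2} + 8 P$ ($n{\left(P \right)} = 8 \left(P - 4 P^{2}\right) = - 32 P^{2} + 8 P$)
$n{\left(-3 \right)} \frac{573 - 308}{68 - 785} = 8 \left(-3\right) \left(1 - -12\right) \frac{573 - 308}{68 - 785} = 8 \left(-3\right) \left(1 + 12\right) \frac{265}{-717} = 8 \left(-3\right) 13 \cdot 265 \left(- \frac{1}{717}\right) = \left(-312\right) \left(- \frac{265}{717}\right) = \frac{27560}{239}$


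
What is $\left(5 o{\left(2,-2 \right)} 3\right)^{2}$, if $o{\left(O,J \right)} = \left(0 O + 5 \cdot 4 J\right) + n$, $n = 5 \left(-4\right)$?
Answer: $810000$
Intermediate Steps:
$n = -20$
$o{\left(O,J \right)} = -20 + 20 J$ ($o{\left(O,J \right)} = \left(0 O + 5 \cdot 4 J\right) - 20 = \left(0 + 20 J\right) - 20 = 20 J - 20 = -20 + 20 J$)
$\left(5 o{\left(2,-2 \right)} 3\right)^{2} = \left(5 \left(-20 + 20 \left(-2\right)\right) 3\right)^{2} = \left(5 \left(-20 - 40\right) 3\right)^{2} = \left(5 \left(-60\right) 3\right)^{2} = \left(\left(-300\right) 3\right)^{2} = \left(-900\right)^{2} = 810000$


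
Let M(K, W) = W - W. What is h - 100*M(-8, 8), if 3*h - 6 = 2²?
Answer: 10/3 ≈ 3.3333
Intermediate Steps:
M(K, W) = 0
h = 10/3 (h = 2 + (⅓)*2² = 2 + (⅓)*4 = 2 + 4/3 = 10/3 ≈ 3.3333)
h - 100*M(-8, 8) = 10/3 - 100*0 = 10/3 + 0 = 10/3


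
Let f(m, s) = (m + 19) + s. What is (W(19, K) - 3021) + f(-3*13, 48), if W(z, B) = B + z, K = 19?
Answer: -2955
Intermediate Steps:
f(m, s) = 19 + m + s (f(m, s) = (19 + m) + s = 19 + m + s)
(W(19, K) - 3021) + f(-3*13, 48) = ((19 + 19) - 3021) + (19 - 3*13 + 48) = (38 - 3021) + (19 - 39 + 48) = -2983 + 28 = -2955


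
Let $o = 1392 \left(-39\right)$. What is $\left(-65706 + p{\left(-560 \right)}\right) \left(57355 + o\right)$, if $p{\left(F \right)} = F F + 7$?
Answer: $760312367$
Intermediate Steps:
$p{\left(F \right)} = 7 + F^{2}$ ($p{\left(F \right)} = F^{2} + 7 = 7 + F^{2}$)
$o = -54288$
$\left(-65706 + p{\left(-560 \right)}\right) \left(57355 + o\right) = \left(-65706 + \left(7 + \left(-560\right)^{2}\right)\right) \left(57355 - 54288\right) = \left(-65706 + \left(7 + 313600\right)\right) 3067 = \left(-65706 + 313607\right) 3067 = 247901 \cdot 3067 = 760312367$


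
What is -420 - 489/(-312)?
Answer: -43517/104 ≈ -418.43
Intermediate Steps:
-420 - 489/(-312) = -420 - 489*(-1/312) = -420 + 163/104 = -43517/104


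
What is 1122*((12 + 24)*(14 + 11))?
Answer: 1009800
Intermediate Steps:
1122*((12 + 24)*(14 + 11)) = 1122*(36*25) = 1122*900 = 1009800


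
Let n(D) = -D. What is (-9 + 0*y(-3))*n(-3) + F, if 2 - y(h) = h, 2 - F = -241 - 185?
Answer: 401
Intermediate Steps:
F = 428 (F = 2 - (-241 - 185) = 2 - 1*(-426) = 2 + 426 = 428)
y(h) = 2 - h
(-9 + 0*y(-3))*n(-3) + F = (-9 + 0*(2 - 1*(-3)))*(-1*(-3)) + 428 = (-9 + 0*(2 + 3))*3 + 428 = (-9 + 0*5)*3 + 428 = (-9 + 0)*3 + 428 = -9*3 + 428 = -27 + 428 = 401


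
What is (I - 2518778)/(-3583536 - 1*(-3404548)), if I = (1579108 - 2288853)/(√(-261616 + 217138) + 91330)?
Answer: 10504864785411467/746488550050732 - 2129235*I*√4942/1492977100101464 ≈ 14.072 - 1.0026e-7*I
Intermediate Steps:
I = -709745/(91330 + 3*I*√4942) (I = -709745/(√(-44478) + 91330) = -709745/(3*I*√4942 + 91330) = -709745/(91330 + 3*I*√4942) ≈ -7.7712 + 0.017945*I)
(I - 2518778)/(-3583536 - 1*(-3404548)) = ((-32410505425/4170606689 + 2129235*I*√4942/8341213378) - 2518778)/(-3583536 - 1*(-3404548)) = (-10504864785411467/4170606689 + 2129235*I*√4942/8341213378)/(-3583536 + 3404548) = (-10504864785411467/4170606689 + 2129235*I*√4942/8341213378)/(-178988) = (-10504864785411467/4170606689 + 2129235*I*√4942/8341213378)*(-1/178988) = 10504864785411467/746488550050732 - 2129235*I*√4942/1492977100101464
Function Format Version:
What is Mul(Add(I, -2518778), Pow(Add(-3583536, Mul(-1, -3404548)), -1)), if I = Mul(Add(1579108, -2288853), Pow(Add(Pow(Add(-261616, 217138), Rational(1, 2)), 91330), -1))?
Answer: Add(Rational(10504864785411467, 746488550050732), Mul(Rational(-2129235, 1492977100101464), I, Pow(4942, Rational(1, 2)))) ≈ Add(14.072, Mul(-1.0026e-7, I))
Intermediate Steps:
I = Mul(-709745, Pow(Add(91330, Mul(3, I, Pow(4942, Rational(1, 2)))), -1)) (I = Mul(-709745, Pow(Add(Pow(-44478, Rational(1, 2)), 91330), -1)) = Mul(-709745, Pow(Add(Mul(3, I, Pow(4942, Rational(1, 2))), 91330), -1)) = Mul(-709745, Pow(Add(91330, Mul(3, I, Pow(4942, Rational(1, 2)))), -1)) ≈ Add(-7.7712, Mul(0.017945, I)))
Mul(Add(I, -2518778), Pow(Add(-3583536, Mul(-1, -3404548)), -1)) = Mul(Add(Add(Rational(-32410505425, 4170606689), Mul(Rational(2129235, 8341213378), I, Pow(4942, Rational(1, 2)))), -2518778), Pow(Add(-3583536, Mul(-1, -3404548)), -1)) = Mul(Add(Rational(-10504864785411467, 4170606689), Mul(Rational(2129235, 8341213378), I, Pow(4942, Rational(1, 2)))), Pow(Add(-3583536, 3404548), -1)) = Mul(Add(Rational(-10504864785411467, 4170606689), Mul(Rational(2129235, 8341213378), I, Pow(4942, Rational(1, 2)))), Pow(-178988, -1)) = Mul(Add(Rational(-10504864785411467, 4170606689), Mul(Rational(2129235, 8341213378), I, Pow(4942, Rational(1, 2)))), Rational(-1, 178988)) = Add(Rational(10504864785411467, 746488550050732), Mul(Rational(-2129235, 1492977100101464), I, Pow(4942, Rational(1, 2))))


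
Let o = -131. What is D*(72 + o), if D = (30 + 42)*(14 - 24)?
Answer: 42480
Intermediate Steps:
D = -720 (D = 72*(-10) = -720)
D*(72 + o) = -720*(72 - 131) = -720*(-59) = 42480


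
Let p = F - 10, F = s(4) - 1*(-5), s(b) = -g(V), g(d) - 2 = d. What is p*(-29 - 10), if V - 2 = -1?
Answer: 312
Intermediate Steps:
V = 1 (V = 2 - 1 = 1)
g(d) = 2 + d
s(b) = -3 (s(b) = -(2 + 1) = -1*3 = -3)
F = 2 (F = -3 - 1*(-5) = -3 + 5 = 2)
p = -8 (p = 2 - 10 = -8)
p*(-29 - 10) = -8*(-29 - 10) = -8*(-39) = 312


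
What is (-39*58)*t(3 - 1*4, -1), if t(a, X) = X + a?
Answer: 4524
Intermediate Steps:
(-39*58)*t(3 - 1*4, -1) = (-39*58)*(-1 + (3 - 1*4)) = -2262*(-1 + (3 - 4)) = -2262*(-1 - 1) = -2262*(-2) = 4524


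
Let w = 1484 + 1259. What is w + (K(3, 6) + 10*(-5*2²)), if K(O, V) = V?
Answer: 2549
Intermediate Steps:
w = 2743
w + (K(3, 6) + 10*(-5*2²)) = 2743 + (6 + 10*(-5*2²)) = 2743 + (6 + 10*(-5*4)) = 2743 + (6 + 10*(-20)) = 2743 + (6 - 200) = 2743 - 194 = 2549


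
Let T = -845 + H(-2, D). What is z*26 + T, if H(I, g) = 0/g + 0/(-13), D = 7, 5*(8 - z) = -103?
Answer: -507/5 ≈ -101.40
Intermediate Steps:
z = 143/5 (z = 8 - 1/5*(-103) = 8 + 103/5 = 143/5 ≈ 28.600)
H(I, g) = 0 (H(I, g) = 0 + 0*(-1/13) = 0 + 0 = 0)
T = -845 (T = -845 + 0 = -845)
z*26 + T = (143/5)*26 - 845 = 3718/5 - 845 = -507/5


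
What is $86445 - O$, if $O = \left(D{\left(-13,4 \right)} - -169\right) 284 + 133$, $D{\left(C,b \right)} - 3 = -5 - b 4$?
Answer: $43428$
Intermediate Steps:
$D{\left(C,b \right)} = -2 - 4 b$ ($D{\left(C,b \right)} = 3 - \left(5 + b 4\right) = 3 - \left(5 + 4 b\right) = -2 - 4 b$)
$O = 43017$ ($O = \left(\left(-2 - 16\right) - -169\right) 284 + 133 = \left(\left(-2 - 16\right) + 169\right) 284 + 133 = \left(-18 + 169\right) 284 + 133 = 151 \cdot 284 + 133 = 42884 + 133 = 43017$)
$86445 - O = 86445 - 43017 = 43428$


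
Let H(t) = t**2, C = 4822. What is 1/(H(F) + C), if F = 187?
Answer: 1/39791 ≈ 2.5131e-5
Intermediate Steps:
1/(H(F) + C) = 1/(187**2 + 4822) = 1/(34969 + 4822) = 1/39791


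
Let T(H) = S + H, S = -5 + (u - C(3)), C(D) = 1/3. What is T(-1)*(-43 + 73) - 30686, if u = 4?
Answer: -30756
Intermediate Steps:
C(D) = 1/3
S = -4/3 (S = -5 + (4 - 1*1/3) = -5 + (4 - 1/3) = -5 + 11/3 = -4/3 ≈ -1.3333)
T(H) = -4/3 + H
T(-1)*(-43 + 73) - 30686 = (-4/3 - 1)*(-43 + 73) - 30686 = -7/3*30 - 30686 = -70 - 30686 = -30756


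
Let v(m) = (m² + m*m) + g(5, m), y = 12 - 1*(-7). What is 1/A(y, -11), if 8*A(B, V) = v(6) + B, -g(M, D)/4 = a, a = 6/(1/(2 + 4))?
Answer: -8/53 ≈ -0.15094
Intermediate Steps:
y = 19 (y = 12 + 7 = 19)
a = 36 (a = 6/(1/6) = 6/(⅙) = 6*6 = 36)
g(M, D) = -144 (g(M, D) = -4*36 = -144)
v(m) = -144 + 2*m² (v(m) = (m² + m*m) - 144 = (m² + m²) - 144 = 2*m² - 144 = -144 + 2*m²)
A(B, V) = -9 + B/8 (A(B, V) = ((-144 + 2*6²) + B)/8 = ((-144 + 2*36) + B)/8 = ((-144 + 72) + B)/8 = (-72 + B)/8 = -9 + B/8)
1/A(y, -11) = 1/(-9 + (⅛)*19) = 1/(-9 + 19/8) = 1/(-53/8) = -8/53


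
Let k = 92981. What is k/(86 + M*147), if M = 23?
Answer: 92981/3467 ≈ 26.819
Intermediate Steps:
k/(86 + M*147) = 92981/(86 + 23*147) = 92981/(86 + 3381) = 92981/3467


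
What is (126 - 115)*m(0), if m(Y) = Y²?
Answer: 0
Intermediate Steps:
(126 - 115)*m(0) = (126 - 115)*0² = 11*0 = 0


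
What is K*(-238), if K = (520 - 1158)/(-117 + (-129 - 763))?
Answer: -151844/1009 ≈ -150.49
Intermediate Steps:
K = 638/1009 (K = -638/(-117 - 892) = -638/(-1009) = -638*(-1/1009) = 638/1009 ≈ 0.63231)
K*(-238) = (638/1009)*(-238) = -151844/1009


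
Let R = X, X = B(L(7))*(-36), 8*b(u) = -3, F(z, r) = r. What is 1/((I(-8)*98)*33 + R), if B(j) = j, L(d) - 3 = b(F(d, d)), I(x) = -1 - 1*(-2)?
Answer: 2/6279 ≈ 0.00031852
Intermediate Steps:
I(x) = 1 (I(x) = -1 + 2 = 1)
b(u) = -3/8 (b(u) = (1/8)*(-3) = -3/8)
L(d) = 21/8 (L(d) = 3 - 3/8 = 21/8)
X = -189/2 (X = (21/8)*(-36) = -189/2 ≈ -94.500)
R = -189/2 ≈ -94.500
1/((I(-8)*98)*33 + R) = 1/((1*98)*33 - 189/2) = 1/(98*33 - 189/2) = 1/(3234 - 189/2) = 1/(6279/2) = 2/6279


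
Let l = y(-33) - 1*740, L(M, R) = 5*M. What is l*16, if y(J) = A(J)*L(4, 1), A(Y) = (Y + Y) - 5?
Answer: -34560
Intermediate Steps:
A(Y) = -5 + 2*Y (A(Y) = 2*Y - 5 = -5 + 2*Y)
y(J) = -100 + 40*J (y(J) = (-5 + 2*J)*(5*4) = (-5 + 2*J)*20 = -100 + 40*J)
l = -2160 (l = (-100 + 40*(-33)) - 1*740 = (-100 - 1320) - 740 = -1420 - 740 = -2160)
l*16 = -2160*16 = -34560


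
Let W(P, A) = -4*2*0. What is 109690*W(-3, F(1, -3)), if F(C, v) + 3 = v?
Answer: 0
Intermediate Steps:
F(C, v) = -3 + v
W(P, A) = 0 (W(P, A) = -8*0 = 0)
109690*W(-3, F(1, -3)) = 109690*0 = 0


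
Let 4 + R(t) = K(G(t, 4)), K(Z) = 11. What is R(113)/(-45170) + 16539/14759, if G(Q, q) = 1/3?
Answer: 746963317/666664030 ≈ 1.1204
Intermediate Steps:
G(Q, q) = ⅓
R(t) = 7 (R(t) = -4 + 11 = 7)
R(113)/(-45170) + 16539/14759 = 7/(-45170) + 16539/14759 = 7*(-1/45170) + 16539*(1/14759) = -7/45170 + 16539/14759 = 746963317/666664030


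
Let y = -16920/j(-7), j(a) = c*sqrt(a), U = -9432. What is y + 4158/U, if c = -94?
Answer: -231/524 - 180*I*sqrt(7)/7 ≈ -0.44084 - 68.034*I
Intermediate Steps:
j(a) = -94*sqrt(a)
y = -180*I*sqrt(7)/7 (y = -16920*I*sqrt(7)/658 = -180*I*sqrt(7)/7 ≈ -68.034*I)
y + 4158/U = -180*I*sqrt(7)/7 + 4158/(-9432) = -180*I*sqrt(7)/7 + 4158*(-1/9432) = -180*I*sqrt(7)/7 - 231/524 = -231/524 - 180*I*sqrt(7)/7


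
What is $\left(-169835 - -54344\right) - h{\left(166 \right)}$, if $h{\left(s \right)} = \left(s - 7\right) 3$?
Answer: $-115968$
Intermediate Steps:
$h{\left(s \right)} = -21 + 3 s$ ($h{\left(s \right)} = \left(-7 + s\right) 3 = -21 + 3 s$)
$\left(-169835 - -54344\right) - h{\left(166 \right)} = \left(-169835 - -54344\right) - \left(-21 + 3 \cdot 166\right) = \left(-169835 + 54344\right) - \left(-21 + 498\right) = -115491 - 477 = -115968$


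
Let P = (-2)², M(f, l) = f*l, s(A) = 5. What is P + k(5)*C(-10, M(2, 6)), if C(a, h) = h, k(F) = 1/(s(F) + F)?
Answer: 26/5 ≈ 5.2000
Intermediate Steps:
k(F) = 1/(5 + F)
P = 4
P + k(5)*C(-10, M(2, 6)) = 4 + (2*6)/(5 + 5) = 4 + 12/10 = 4 + (⅒)*12 = 4 + 6/5 = 26/5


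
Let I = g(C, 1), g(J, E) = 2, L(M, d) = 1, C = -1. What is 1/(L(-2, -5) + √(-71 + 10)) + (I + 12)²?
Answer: (-197*I + 196*√61)/(√61 - I) ≈ 196.02 - 0.12597*I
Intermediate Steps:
I = 2
1/(L(-2, -5) + √(-71 + 10)) + (I + 12)² = 1/(1 + √(-71 + 10)) + (2 + 12)² = 1/(1 + √(-61)) + 14² = 1/(1 + I*√61) + 196 = 196 + 1/(1 + I*√61)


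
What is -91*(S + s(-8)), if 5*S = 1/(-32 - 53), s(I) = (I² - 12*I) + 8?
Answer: -6497309/425 ≈ -15288.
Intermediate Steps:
s(I) = 8 + I² - 12*I
S = -1/425 (S = 1/(5*(-32 - 53)) = (⅕)/(-85) = (⅕)*(-1/85) = -1/425 ≈ -0.0023529)
-91*(S + s(-8)) = -91*(-1/425 + (8 + (-8)² - 12*(-8))) = -91*(-1/425 + (8 + 64 + 96)) = -91*(-1/425 + 168) = -91*71399/425 = -6497309/425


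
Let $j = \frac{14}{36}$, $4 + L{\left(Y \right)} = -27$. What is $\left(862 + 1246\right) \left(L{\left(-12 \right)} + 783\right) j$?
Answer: $\frac{5548256}{9} \approx 6.1647 \cdot 10^{5}$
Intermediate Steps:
$L{\left(Y \right)} = -31$ ($L{\left(Y \right)} = -4 - 27 = -31$)
$j = \frac{7}{18}$ ($j = 14 \cdot \frac{1}{36} = \frac{7}{18} \approx 0.38889$)
$\left(862 + 1246\right) \left(L{\left(-12 \right)} + 783\right) j = \left(862 + 1246\right) \left(-31 + 783\right) \frac{7}{18} = 2108 \cdot 752 \cdot \frac{7}{18} = 1585216 \cdot \frac{7}{18} = \frac{5548256}{9}$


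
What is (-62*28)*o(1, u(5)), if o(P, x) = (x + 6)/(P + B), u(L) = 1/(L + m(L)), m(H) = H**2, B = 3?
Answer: -39277/15 ≈ -2618.5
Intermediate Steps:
u(L) = 1/(L + L**2)
o(P, x) = (6 + x)/(3 + P) (o(P, x) = (x + 6)/(P + 3) = (6 + x)/(3 + P))
(-62*28)*o(1, u(5)) = (-62*28)*((6 + 1/(5*(1 + 5)))/(3 + 1)) = -1736*(6 + (1/5)/6)/4 = -434*(6 + (1/5)*(1/6)) = -434*(6 + 1/30) = -434*181/30 = -1736*181/120 = -39277/15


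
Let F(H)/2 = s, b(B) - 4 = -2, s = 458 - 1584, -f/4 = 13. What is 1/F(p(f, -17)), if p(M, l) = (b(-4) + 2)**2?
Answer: -1/2252 ≈ -0.00044405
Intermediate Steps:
f = -52 (f = -4*13 = -52)
s = -1126
b(B) = 2 (b(B) = 4 - 2 = 2)
p(M, l) = 16 (p(M, l) = (2 + 2)**2 = 4**2 = 16)
F(H) = -2252 (F(H) = 2*(-1126) = -2252)
1/F(p(f, -17)) = 1/(-2252) = -1/2252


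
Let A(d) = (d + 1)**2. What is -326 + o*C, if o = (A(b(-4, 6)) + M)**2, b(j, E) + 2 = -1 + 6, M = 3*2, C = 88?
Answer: 42266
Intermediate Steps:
M = 6
b(j, E) = 3 (b(j, E) = -2 + (-1 + 6) = -2 + 5 = 3)
A(d) = (1 + d)**2
o = 484 (o = ((1 + 3)**2 + 6)**2 = (4**2 + 6)**2 = (16 + 6)**2 = 22**2 = 484)
-326 + o*C = -326 + 484*88 = -326 + 42592 = 42266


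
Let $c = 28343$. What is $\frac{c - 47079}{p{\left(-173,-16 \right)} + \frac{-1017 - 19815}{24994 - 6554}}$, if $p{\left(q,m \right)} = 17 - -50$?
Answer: $- \frac{43186480}{151831} \approx -284.44$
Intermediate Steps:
$p{\left(q,m \right)} = 67$ ($p{\left(q,m \right)} = 17 + 50 = 67$)
$\frac{c - 47079}{p{\left(-173,-16 \right)} + \frac{-1017 - 19815}{24994 - 6554}} = \frac{28343 - 47079}{67 + \frac{-1017 - 19815}{24994 - 6554}} = - \frac{18736}{67 - \frac{20832}{18440}} = - \frac{18736}{67 - \frac{2604}{2305}} = - \frac{18736}{\frac{151831}{2305}} = \left(-18736\right) \frac{2305}{151831} = - \frac{43186480}{151831}$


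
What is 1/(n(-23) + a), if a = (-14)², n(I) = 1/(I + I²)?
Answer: 506/99177 ≈ 0.0051020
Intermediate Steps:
a = 196
1/(n(-23) + a) = 1/(1/((-23)*(1 - 23)) + 196) = 1/(-1/23/(-22) + 196) = 1/(-1/23*(-1/22) + 196) = 1/(1/506 + 196) = 1/(99177/506) = 506/99177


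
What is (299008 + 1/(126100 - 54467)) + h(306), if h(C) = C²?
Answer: 28126267653/71633 ≈ 3.9264e+5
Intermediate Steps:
(299008 + 1/(126100 - 54467)) + h(306) = (299008 + 1/(126100 - 54467)) + 306² = (299008 + 1/71633) + 93636 = 21418840065/71633 + 93636 = 28126267653/71633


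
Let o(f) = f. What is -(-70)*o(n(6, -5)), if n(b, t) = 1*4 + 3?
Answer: 490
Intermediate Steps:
n(b, t) = 7 (n(b, t) = 4 + 3 = 7)
-(-70)*o(n(6, -5)) = -(-70)*7 = -70*(-7) = 490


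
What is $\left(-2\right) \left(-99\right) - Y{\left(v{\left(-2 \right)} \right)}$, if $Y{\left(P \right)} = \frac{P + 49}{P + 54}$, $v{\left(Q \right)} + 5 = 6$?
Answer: $\frac{2168}{11} \approx 197.09$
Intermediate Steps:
$v{\left(Q \right)} = 1$ ($v{\left(Q \right)} = -5 + 6 = 1$)
$Y{\left(P \right)} = \frac{49 + P}{54 + P}$
$\left(-2\right) \left(-99\right) - Y{\left(v{\left(-2 \right)} \right)} = \left(-2\right) \left(-99\right) - \frac{49 + 1}{54 + 1} = 198 - \frac{1}{55} \cdot 50 = 198 - \frac{10}{11} = \frac{2168}{11}$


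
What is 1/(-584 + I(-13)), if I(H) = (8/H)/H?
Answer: -169/98688 ≈ -0.0017125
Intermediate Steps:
I(H) = 8/H²
1/(-584 + I(-13)) = 1/(-584 + 8/(-13)²) = 1/(-584 + 8*(1/169)) = 1/(-584 + 8/169) = 1/(-98688/169) = -169/98688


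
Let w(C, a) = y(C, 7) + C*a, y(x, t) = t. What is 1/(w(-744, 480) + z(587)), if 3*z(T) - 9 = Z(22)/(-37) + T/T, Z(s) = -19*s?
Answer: -111/39638755 ≈ -2.8003e-6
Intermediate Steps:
w(C, a) = 7 + C*a
z(T) = 788/111 (z(T) = 3 + (-19*22/(-37) + T/T)/3 = 3 + (-418*(-1/37) + 1)/3 = 3 + (418/37 + 1)/3 = 3 + (⅓)*(455/37) = 3 + 455/111 = 788/111)
1/(w(-744, 480) + z(587)) = 1/((7 - 744*480) + 788/111) = 1/((7 - 357120) + 788/111) = 1/(-357113 + 788/111) = 1/(-39638755/111) = -111/39638755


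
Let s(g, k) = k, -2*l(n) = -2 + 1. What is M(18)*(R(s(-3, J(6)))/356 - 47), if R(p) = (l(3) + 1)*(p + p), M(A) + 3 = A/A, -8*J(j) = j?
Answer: 66937/712 ≈ 94.013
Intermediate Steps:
J(j) = -j/8
l(n) = ½ (l(n) = -(-2 + 1)/2 = -½*(-1) = ½)
M(A) = -2 (M(A) = -3 + A/A = -3 + 1 = -2)
R(p) = 3*p (R(p) = (½ + 1)*(p + p) = 3*(2*p)/2 = 3*p)
M(18)*(R(s(-3, J(6)))/356 - 47) = -2*((3*(-⅛*6))/356 - 47) = -2*((3*(-¾))*(1/356) - 47) = -2*(-9/4*1/356 - 47) = -2*(-9/1424 - 47) = -2*(-66937/1424) = 66937/712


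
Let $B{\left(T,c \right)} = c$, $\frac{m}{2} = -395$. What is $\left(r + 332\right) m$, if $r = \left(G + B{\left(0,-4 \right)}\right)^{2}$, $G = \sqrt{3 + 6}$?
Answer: $-263070$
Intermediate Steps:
$m = -790$ ($m = 2 \left(-395\right) = -790$)
$G = 3$ ($G = \sqrt{9} = 3$)
$r = 1$ ($r = \left(3 - 4\right)^{2} = \left(-1\right)^{2} = 1$)
$\left(r + 332\right) m = \left(1 + 332\right) \left(-790\right) = 333 \left(-790\right) = -263070$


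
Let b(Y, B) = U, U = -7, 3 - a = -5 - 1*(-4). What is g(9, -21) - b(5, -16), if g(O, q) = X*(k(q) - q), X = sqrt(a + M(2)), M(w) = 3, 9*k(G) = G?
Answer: 7 + 56*sqrt(7)/3 ≈ 56.387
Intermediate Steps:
k(G) = G/9
a = 4 (a = 3 - (-5 - 1*(-4)) = 3 - (-5 + 4) = 3 - 1*(-1) = 3 + 1 = 4)
X = sqrt(7) (X = sqrt(4 + 3) = sqrt(7) ≈ 2.6458)
g(O, q) = -8*q*sqrt(7)/9 (g(O, q) = sqrt(7)*(q/9 - q) = sqrt(7)*(-8*q/9) = -8*q*sqrt(7)/9)
b(Y, B) = -7
g(9, -21) - b(5, -16) = -8/9*(-21)*sqrt(7) - 1*(-7) = 56*sqrt(7)/3 + 7 = 7 + 56*sqrt(7)/3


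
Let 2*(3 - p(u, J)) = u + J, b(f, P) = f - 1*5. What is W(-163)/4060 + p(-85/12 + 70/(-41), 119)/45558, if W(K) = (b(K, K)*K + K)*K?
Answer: -49726957923229/45501508080 ≈ -1092.9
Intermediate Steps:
b(f, P) = -5 + f (b(f, P) = f - 5 = -5 + f)
W(K) = K*(K + K*(-5 + K)) (W(K) = ((-5 + K)*K + K)*K = (K*(-5 + K) + K)*K = (K + K*(-5 + K))*K = K*(K + K*(-5 + K)))
p(u, J) = 3 - J/2 - u/2 (p(u, J) = 3 - (u + J)/2 = 3 - (J + u)/2 = 3 + (-J/2 - u/2) = 3 - J/2 - u/2)
W(-163)/4060 + p(-85/12 + 70/(-41), 119)/45558 = ((-163)**2*(-4 - 163))/4060 + (3 - 1/2*119 - (-85/12 + 70/(-41))/2)/45558 = (26569*(-167))*(1/4060) + (3 - 119/2 - (-85*1/12 + 70*(-1/41))/2)*(1/45558) = -4437023*1/4060 + (3 - 119/2 - (-85/12 - 70/41)/2)*(1/45558) = -4437023/4060 + (3 - 119/2 - 1/2*(-4325/492))*(1/45558) = -4437023/4060 + (3 - 119/2 + 4325/984)*(1/45558) = -4437023/4060 - 51271/984*1/45558 = -4437023/4060 - 51271/44829072 = -49726957923229/45501508080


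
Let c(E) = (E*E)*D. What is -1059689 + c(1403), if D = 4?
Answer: 6813947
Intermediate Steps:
c(E) = 4*E**2 (c(E) = (E*E)*4 = E**2*4 = 4*E**2)
-1059689 + c(1403) = -1059689 + 4*1403**2 = -1059689 + 4*1968409 = -1059689 + 7873636 = 6813947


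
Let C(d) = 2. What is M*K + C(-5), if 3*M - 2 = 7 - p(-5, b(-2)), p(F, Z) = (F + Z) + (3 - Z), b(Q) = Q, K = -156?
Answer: -570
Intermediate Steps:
p(F, Z) = 3 + F
M = 11/3 (M = ⅔ + (7 - (3 - 5))/3 = ⅔ + (7 - 1*(-2))/3 = ⅔ + (7 + 2)/3 = ⅔ + (⅓)*9 = ⅔ + 3 = 11/3 ≈ 3.6667)
M*K + C(-5) = (11/3)*(-156) + 2 = -572 + 2 = -570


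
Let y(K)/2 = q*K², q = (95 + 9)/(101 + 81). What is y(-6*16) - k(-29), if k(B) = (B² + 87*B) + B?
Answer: 85705/7 ≈ 12244.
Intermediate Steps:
q = 4/7 (q = 104/182 = 104*(1/182) = 4/7 ≈ 0.57143)
y(K) = 8*K²/7 (y(K) = 2*(4*K²/7) = 8*K²/7)
k(B) = B² + 88*B
y(-6*16) - k(-29) = 8*(-6*16)²/7 - (-29)*(88 - 29) = (8/7)*(-96)² - (-29)*59 = (8/7)*9216 - 1*(-1711) = 73728/7 + 1711 = 85705/7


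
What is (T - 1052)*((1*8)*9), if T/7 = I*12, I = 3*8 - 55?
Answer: -263232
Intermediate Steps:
I = -31 (I = 24 - 55 = -31)
T = -2604 (T = 7*(-31*12) = 7*(-372) = -2604)
(T - 1052)*((1*8)*9) = (-2604 - 1052)*((1*8)*9) = -29248*9 = -3656*72 = -263232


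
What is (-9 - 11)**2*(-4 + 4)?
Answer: 0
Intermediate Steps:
(-9 - 11)**2*(-4 + 4) = (-20)**2*0 = 400*0 = 0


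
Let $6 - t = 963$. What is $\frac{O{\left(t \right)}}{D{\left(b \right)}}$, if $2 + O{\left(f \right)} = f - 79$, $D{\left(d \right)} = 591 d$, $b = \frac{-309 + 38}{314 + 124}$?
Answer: $\frac{151548}{53387} \approx 2.8387$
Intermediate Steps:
$b = - \frac{271}{438} \approx -0.61872$
$t = -957$ ($t = 6 - 963 = -957$)
$O{\left(f \right)} = -81 + f$ ($O{\left(f \right)} = -2 + \left(f - 79\right) = -2 + \left(-79 + f\right) = -81 + f$)
$\frac{O{\left(t \right)}}{D{\left(b \right)}} = \frac{-81 - 957}{591 \left(- \frac{271}{438}\right)} = - \frac{1038}{- \frac{53387}{146}} = \left(-1038\right) \left(- \frac{146}{53387}\right) = \frac{151548}{53387}$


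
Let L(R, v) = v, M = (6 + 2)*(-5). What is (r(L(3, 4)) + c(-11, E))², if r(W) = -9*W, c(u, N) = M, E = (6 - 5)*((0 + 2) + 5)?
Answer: 5776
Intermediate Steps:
M = -40 (M = 8*(-5) = -40)
E = 7 (E = 1*(2 + 5) = 1*7 = 7)
c(u, N) = -40
(r(L(3, 4)) + c(-11, E))² = (-9*4 - 40)² = (-36 - 40)² = (-76)² = 5776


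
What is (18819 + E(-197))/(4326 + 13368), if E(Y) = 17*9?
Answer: 1054/983 ≈ 1.0722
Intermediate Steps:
E(Y) = 153
(18819 + E(-197))/(4326 + 13368) = (18819 + 153)/(4326 + 13368) = 18972/17694 = 18972*(1/17694) = 1054/983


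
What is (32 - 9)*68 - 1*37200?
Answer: -35636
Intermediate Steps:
(32 - 9)*68 - 1*37200 = 23*68 - 37200 = 1564 - 37200 = -35636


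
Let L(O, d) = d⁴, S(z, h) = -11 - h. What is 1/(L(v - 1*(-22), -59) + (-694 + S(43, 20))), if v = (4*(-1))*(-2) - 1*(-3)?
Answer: 1/12116636 ≈ 8.2531e-8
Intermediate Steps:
v = 11 (v = -4*(-2) + 3 = 8 + 3 = 11)
1/(L(v - 1*(-22), -59) + (-694 + S(43, 20))) = 1/((-59)⁴ + (-694 + (-11 - 1*20))) = 1/(12117361 + (-694 + (-11 - 20))) = 1/(12117361 + (-694 - 31)) = 1/(12117361 - 725) = 1/12116636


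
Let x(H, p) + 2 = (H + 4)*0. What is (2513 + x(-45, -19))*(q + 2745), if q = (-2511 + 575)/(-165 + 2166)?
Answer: 4595807133/667 ≈ 6.8903e+6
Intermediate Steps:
x(H, p) = -2 (x(H, p) = -2 + (H + 4)*0 = -2 + (4 + H)*0 = -2 + 0 = -2)
q = -1936/2001 ≈ -0.96752
(2513 + x(-45, -19))*(q + 2745) = (2513 - 2)*(-1936/2001 + 2745) = 2511*(5490809/2001) = 4595807133/667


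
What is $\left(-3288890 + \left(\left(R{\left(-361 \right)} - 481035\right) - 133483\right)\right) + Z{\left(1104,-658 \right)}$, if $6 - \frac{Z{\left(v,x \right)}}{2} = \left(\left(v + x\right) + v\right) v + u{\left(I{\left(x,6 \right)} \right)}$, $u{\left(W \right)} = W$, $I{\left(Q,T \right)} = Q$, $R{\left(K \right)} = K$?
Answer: $-7324841$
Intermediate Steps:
$Z{\left(v,x \right)} = 12 - 2 x - 2 v \left(x + 2 v\right)$ ($Z{\left(v,x \right)} = 12 - 2 \left(\left(\left(v + x\right) + v\right) v + x\right) = 12 - 2 \left(\left(x + 2 v\right) v + x\right) = 12 - 2 \left(v \left(x + 2 v\right) + x\right) = 12 - 2 \left(x + v \left(x + 2 v\right)\right) = 12 - \left(2 x + 2 v \left(x + 2 v\right)\right) = 12 - 2 x - 2 v \left(x + 2 v\right)$)
$\left(-3288890 + \left(\left(R{\left(-361 \right)} - 481035\right) - 133483\right)\right) + Z{\left(1104,-658 \right)} = \left(-3288890 - 614879\right) - \left(-1328 - 1452864 + 4875264\right) = \left(-3288890 - 614879\right) + \left(12 - 4875264 + 1316 + 1452864\right) = -3903769 - 3421072 = -7324841$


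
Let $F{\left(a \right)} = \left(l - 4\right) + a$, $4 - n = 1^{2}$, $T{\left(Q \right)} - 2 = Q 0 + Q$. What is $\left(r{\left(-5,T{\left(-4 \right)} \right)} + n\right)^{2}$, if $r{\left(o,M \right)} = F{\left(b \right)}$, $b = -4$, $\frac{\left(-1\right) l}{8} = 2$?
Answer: $441$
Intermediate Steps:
$l = -16$ ($l = \left(-8\right) 2 = -16$)
$T{\left(Q \right)} = 2 + Q$ ($T{\left(Q \right)} = 2 + \left(Q 0 + Q\right) = 2 + \left(0 + Q\right) = 2 + Q$)
$n = 3$ ($n = 4 - 1^{2} = 4 - 1 = 3$)
$F{\left(a \right)} = -20 + a$ ($F{\left(a \right)} = \left(-16 - 4\right) + a = -20 + a$)
$r{\left(o,M \right)} = -24$ ($r{\left(o,M \right)} = -20 - 4 = -24$)
$\left(r{\left(-5,T{\left(-4 \right)} \right)} + n\right)^{2} = \left(-24 + 3\right)^{2} = \left(-21\right)^{2} = 441$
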